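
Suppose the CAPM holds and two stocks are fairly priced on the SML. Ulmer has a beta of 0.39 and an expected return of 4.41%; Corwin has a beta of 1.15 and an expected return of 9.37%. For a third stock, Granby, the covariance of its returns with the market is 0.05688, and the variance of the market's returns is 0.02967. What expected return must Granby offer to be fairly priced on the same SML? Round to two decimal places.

MRP = (9.37% − 4.41%) / (1.15 − 0.39) = 6.5263%
R_f = 4.41% − 0.39 × 6.5263% = 1.8647%
β_Granby = Cov / Var(R_m) = 0.05688 / 0.02967 = 1.9171
E(R_Granby) = R_f + β × MRP = 1.8647% + 1.9171 × 6.5263% = 14.38%

14.38%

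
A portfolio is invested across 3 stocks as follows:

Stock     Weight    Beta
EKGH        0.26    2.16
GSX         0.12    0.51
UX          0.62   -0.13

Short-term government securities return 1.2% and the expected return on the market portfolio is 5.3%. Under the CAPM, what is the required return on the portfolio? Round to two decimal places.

3.42%

β_P = Σ w_i β_i = 0.26×2.16 + 0.12×0.51 + 0.62×-0.13 = 0.5422
MRP = 5.3% − 1.2% = 4.10%
E(R_P) = R_f + β_P × MRP = 1.2% + 0.5422 × 4.1% = 3.42%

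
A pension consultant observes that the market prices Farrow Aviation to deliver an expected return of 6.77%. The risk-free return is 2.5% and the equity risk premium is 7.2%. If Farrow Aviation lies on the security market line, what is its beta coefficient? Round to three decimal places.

β = (E(R) − R_f) / MRP = (6.77% − 2.5%) / 7.2% = 4.27% / 7.2% = 0.593

0.593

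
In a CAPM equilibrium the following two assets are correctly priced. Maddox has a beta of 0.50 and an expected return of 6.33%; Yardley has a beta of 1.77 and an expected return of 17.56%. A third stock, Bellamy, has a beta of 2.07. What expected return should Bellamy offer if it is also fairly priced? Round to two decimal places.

20.21%

MRP (SML slope) = (17.56% − 6.33%) / (1.77 − 0.50) = 11.23% / 1.27 = 8.8425%
R_f (intercept) = 6.33% − 0.50 × 8.8425% = 1.9088%
E(R_Bellamy) = R_f + β × MRP = 1.9088% + 2.07 × 8.8425% = 20.21%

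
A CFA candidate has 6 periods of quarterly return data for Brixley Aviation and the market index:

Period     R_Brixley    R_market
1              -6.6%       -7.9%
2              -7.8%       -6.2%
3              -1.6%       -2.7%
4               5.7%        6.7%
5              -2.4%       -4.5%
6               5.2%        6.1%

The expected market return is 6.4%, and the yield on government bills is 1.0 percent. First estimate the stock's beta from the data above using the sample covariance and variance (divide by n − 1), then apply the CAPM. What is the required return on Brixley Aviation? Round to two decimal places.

Mean R_i = (-6.6 − 7.8 − 1.6 + 5.7 − 2.4 + 5.2) / 6 = -1.2500%
Mean R_m = (-7.9 − 6.2 − 2.7 + 6.7 − 4.5 + 6.1) / 6 = -1.4167%
Σ(R_i − R̄_i)(R_m − R̄_m) = 174.9050  ⇒  Cov = 174.9050 / 5 = 34.9810
Σ(R_m − R̄_m)² = 198.4483  ⇒  Var(R_m) = 198.4483 / 5 = 39.6897
β = Cov / Var(R_m) = 34.9810 / 39.6897 = 0.8814
MRP = 6.4% − 1.0% = 5.40%
E(R) = R_f + β × MRP = 1.0% + 0.8814 × 5.4% = 5.76%

5.76%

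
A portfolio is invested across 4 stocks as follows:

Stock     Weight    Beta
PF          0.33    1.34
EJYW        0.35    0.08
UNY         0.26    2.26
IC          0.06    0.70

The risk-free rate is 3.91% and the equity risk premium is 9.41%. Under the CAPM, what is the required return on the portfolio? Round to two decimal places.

14.26%

β_P = Σ w_i β_i = 0.33×1.34 + 0.35×0.08 + 0.26×2.26 + 0.06×0.70 = 1.0998
E(R_P) = R_f + β_P × MRP = 3.91% + 1.0998 × 9.41% = 14.26%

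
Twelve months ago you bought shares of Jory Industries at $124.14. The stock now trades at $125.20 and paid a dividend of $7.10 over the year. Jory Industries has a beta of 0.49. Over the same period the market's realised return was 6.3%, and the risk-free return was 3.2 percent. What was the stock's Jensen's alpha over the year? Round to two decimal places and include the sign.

Realised HPR = (P1 + D1 − P0) / P0 = (125.20 + 7.10 − 124.14) / 124.14 = 8.16 / 124.14 = 6.5732%
MRP = 6.3% − 3.2% = 3.10%
CAPM required = R_f + β·MRP = 3.2% + 0.49 × 3.1% = 4.7190%
α = realised − required = 6.5732% − 4.7190% = +1.85%

+1.85%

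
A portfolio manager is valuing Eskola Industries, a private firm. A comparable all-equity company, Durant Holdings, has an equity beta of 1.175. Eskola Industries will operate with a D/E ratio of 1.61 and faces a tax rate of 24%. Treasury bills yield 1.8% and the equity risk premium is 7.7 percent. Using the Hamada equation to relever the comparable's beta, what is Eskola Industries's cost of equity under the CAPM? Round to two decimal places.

21.92%

β_L = β_U × [1 + (1 − t)(D/E)] = 1.175 × [1 + (1 − 0.24) × 1.61]
    = 1.175 × [1 + 0.76 × 1.61] = 1.175 × 2.2236 = 2.6127
E(R) = R_f + β_L × MRP = 1.8% + 2.6127 × 7.7% = 21.92%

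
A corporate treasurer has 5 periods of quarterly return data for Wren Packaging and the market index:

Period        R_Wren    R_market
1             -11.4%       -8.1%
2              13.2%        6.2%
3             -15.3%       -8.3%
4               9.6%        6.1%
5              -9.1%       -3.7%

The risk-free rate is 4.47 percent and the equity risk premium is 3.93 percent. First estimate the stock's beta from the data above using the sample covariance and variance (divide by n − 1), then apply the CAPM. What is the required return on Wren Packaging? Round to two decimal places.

Mean R_i = (-11.4 + 13.2 − 15.3 + 9.6 − 9.1) / 5 = -2.6000%
Mean R_m = (-8.1 + 6.2 − 8.3 + 6.1 − 3.7) / 5 = -1.5600%
Σ(R_i − R̄_i)(R_m − R̄_m) = 373.1200  ⇒  Cov = 373.1200 / 4 = 93.2800
Σ(R_m − R̄_m)² = 211.6720  ⇒  Var(R_m) = 211.6720 / 4 = 52.9180
β = Cov / Var(R_m) = 93.2800 / 52.9180 = 1.7627
E(R) = R_f + β × MRP = 4.47% + 1.7627 × 3.93% = 11.40%

11.40%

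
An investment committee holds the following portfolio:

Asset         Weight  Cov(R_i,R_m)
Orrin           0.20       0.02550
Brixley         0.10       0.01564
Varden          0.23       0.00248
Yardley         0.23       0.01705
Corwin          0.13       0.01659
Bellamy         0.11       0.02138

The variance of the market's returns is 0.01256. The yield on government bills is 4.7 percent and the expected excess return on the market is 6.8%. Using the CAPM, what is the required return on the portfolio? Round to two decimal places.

β_Orrin = 0.02550 / 0.01256 = 2.0303
β_Brixley = 0.01564 / 0.01256 = 1.2452
β_Varden = 0.00248 / 0.01256 = 0.1975
β_Yardley = 0.01705 / 0.01256 = 1.3575
β_Corwin = 0.01659 / 0.01256 = 1.3209
β_Bellamy = 0.02138 / 0.01256 = 1.7022
β_P = Σ w_i β_i = 0.20×2.0303 + 0.10×1.2452 + 0.23×0.1975 + 0.23×1.3575 + 0.13×1.3209 + 0.11×1.7022 = 1.2472
E(R_P) = R_f + β_P × MRP = 4.7% + 1.2472 × 6.8% = 13.18%

13.18%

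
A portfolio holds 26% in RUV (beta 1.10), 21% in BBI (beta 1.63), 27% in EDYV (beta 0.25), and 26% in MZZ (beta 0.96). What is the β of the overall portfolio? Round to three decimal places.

β_P = Σ w_i β_i = 0.26×1.10 + 0.21×1.63 + 0.27×0.25 + 0.26×0.96 = 0.9454

0.945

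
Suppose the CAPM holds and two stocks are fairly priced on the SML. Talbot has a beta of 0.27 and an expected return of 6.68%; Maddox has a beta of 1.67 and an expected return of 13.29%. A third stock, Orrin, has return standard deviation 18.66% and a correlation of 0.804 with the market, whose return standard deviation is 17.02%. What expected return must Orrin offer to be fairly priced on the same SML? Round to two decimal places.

MRP = (13.29% − 6.68%) / (1.67 − 0.27) = 4.7214%
R_f = 6.68% − 0.27 × 4.7214% = 5.4052%
β_Orrin = ρ·σ_i/σ_m = 0.804 × 18.66 / 17.02 = 0.8815
E(R_Orrin) = R_f + β × MRP = 5.4052% + 0.8815 × 4.7214% = 9.57%

9.57%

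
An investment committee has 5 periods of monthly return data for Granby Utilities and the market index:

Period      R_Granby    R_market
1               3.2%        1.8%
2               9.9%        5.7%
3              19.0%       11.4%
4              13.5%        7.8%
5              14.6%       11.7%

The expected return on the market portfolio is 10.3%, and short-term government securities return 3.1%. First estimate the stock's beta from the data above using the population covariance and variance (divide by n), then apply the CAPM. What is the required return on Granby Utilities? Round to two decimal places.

12.83%

Mean R_i = (3.2 + 9.9 + 19.0 + 13.5 + 14.6) / 5 = 12.0400%
Mean R_m = (1.8 + 5.7 + 11.4 + 7.8 + 11.7) / 5 = 7.6800%
Σ(R_i − R̄_i)(R_m − R̄_m) = 92.5740  ⇒  Cov = 92.5740 / 5 = 18.5148
Σ(R_m − R̄_m)² = 68.5080  ⇒  Var(R_m) = 68.5080 / 5 = 13.7016
β = Cov / Var(R_m) = 18.5148 / 13.7016 = 1.3513
MRP = 10.3% − 3.1% = 7.20%
E(R) = R_f + β × MRP = 3.1% + 1.3513 × 7.2% = 12.83%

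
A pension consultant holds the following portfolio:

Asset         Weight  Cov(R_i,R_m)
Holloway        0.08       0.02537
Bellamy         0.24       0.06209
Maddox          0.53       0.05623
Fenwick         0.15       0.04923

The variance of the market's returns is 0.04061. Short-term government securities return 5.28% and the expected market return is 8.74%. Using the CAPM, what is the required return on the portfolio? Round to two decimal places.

β_Holloway = 0.02537 / 0.04061 = 0.6247
β_Bellamy = 0.06209 / 0.04061 = 1.5289
β_Maddox = 0.05623 / 0.04061 = 1.3846
β_Fenwick = 0.04923 / 0.04061 = 1.2123
β_P = Σ w_i β_i = 0.08×0.6247 + 0.24×1.5289 + 0.53×1.3846 + 0.15×1.2123 = 1.3326
MRP = 8.74% − 5.28% = 3.46%
E(R_P) = R_f + β_P × MRP = 5.28% + 1.3326 × 3.46% = 9.89%

9.89%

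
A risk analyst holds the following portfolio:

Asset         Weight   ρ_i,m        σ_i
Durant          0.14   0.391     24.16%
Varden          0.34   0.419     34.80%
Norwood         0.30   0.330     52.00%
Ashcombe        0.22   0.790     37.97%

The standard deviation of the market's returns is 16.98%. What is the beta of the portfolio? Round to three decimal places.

β_Durant = 0.391 × 24.16% / 16.98% = 0.5563
β_Varden = 0.419 × 34.80% / 16.98% = 0.8587
β_Norwood = 0.330 × 52.00% / 16.98% = 1.0106
β_Ashcombe = 0.790 × 37.97% / 16.98% = 1.7666
β_P = Σ w_i β_i = 0.14×0.5563 + 0.34×0.8587 + 0.30×1.0106 + 0.22×1.7666 = 1.0617

1.062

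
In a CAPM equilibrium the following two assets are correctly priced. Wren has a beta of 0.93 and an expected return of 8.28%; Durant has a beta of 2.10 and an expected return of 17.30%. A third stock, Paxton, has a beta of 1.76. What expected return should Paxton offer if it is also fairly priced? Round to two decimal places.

14.68%

MRP (SML slope) = (17.30% − 8.28%) / (2.10 − 0.93) = 9.02% / 1.17 = 7.7094%
R_f (intercept) = 8.28% − 0.93 × 7.7094% = 1.1103%
E(R_Paxton) = R_f + β × MRP = 1.1103% + 1.76 × 7.7094% = 14.68%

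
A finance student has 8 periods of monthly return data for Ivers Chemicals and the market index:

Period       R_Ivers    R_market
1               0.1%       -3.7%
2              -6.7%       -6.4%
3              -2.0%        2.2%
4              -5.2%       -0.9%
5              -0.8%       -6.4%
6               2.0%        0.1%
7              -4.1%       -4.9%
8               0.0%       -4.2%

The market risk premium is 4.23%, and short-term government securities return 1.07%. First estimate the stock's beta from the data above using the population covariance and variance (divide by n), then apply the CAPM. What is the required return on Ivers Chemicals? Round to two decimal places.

Mean R_i = (0.1 − 6.7 − 2.0 − 5.2 − 0.8 + 2.0 − 4.1 + 0.0) / 8 = -2.0875%
Mean R_m = (-3.7 − 6.4 + 2.2 − 0.9 − 6.4 + 0.1 − 4.9 − 4.2) / 8 = -3.0250%
Σ(R_i − R̄_i)(R_m − R̄_m) = 17.6825  ⇒  Cov = 17.6825 / 8 = 2.2103
Σ(R_m − R̄_m)² = 69.7150  ⇒  Var(R_m) = 69.7150 / 8 = 8.7144
β = Cov / Var(R_m) = 2.2103 / 8.7144 = 0.2536
E(R) = R_f + β × MRP = 1.07% + 0.2536 × 4.23% = 2.14%

2.14%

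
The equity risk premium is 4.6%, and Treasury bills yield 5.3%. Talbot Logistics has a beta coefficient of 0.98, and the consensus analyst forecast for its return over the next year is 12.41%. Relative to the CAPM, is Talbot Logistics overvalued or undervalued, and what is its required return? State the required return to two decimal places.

Undervalued; required return 9.81%

Required return = R_f + β·MRP = 5.3% + 0.98 × 4.6% = 9.81%
Forecast 12.41% > required 9.81% → the stock plots above the SML → undervalued.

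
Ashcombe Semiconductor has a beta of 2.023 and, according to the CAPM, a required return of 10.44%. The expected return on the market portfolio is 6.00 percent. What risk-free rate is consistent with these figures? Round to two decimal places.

1.66%

E(R) = R_f + β(E(R_m) − R_f) = R_f(1 − β) + β·E(R_m)
10.44% = R_f × (1 − 2.023) + 2.023 × 6.00%
10.44% = R_f × -1.023 + 12.13800%
R_f = (10.44% − 12.13800%) / -1.023 = 1.66%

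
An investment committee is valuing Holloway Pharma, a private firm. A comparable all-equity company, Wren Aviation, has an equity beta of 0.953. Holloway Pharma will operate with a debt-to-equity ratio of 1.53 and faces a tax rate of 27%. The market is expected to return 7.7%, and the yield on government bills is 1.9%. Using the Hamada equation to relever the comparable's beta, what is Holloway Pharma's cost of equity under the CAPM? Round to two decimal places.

β_L = β_U × [1 + (1 − t)(D/E)] = 0.953 × [1 + (1 − 0.27) × 1.53]
    = 0.953 × [1 + 0.73 × 1.53] = 0.953 × 2.1169 = 2.0174
MRP = 7.7% − 1.9% = 5.80%
E(R) = R_f + β_L × MRP = 1.9% + 2.0174 × 5.8% = 13.60%

13.60%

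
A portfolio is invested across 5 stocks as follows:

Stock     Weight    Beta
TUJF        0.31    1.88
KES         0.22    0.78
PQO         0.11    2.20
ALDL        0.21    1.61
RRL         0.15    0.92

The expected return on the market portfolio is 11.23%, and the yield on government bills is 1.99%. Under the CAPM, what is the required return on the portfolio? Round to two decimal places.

β_P = Σ w_i β_i = 0.31×1.88 + 0.22×0.78 + 0.11×2.20 + 0.21×1.61 + 0.15×0.92 = 1.4725
MRP = 11.23% − 1.99% = 9.24%
E(R_P) = R_f + β_P × MRP = 1.99% + 1.4725 × 9.24% = 15.60%

15.60%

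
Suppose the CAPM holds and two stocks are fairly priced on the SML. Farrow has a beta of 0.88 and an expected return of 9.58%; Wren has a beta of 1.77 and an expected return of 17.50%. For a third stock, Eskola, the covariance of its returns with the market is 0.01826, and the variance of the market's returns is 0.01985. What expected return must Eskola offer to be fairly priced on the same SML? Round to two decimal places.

MRP = (17.50% − 9.58%) / (1.77 − 0.88) = 8.8989%
R_f = 9.58% − 0.88 × 8.8989% = 1.7490%
β_Eskola = Cov / Var(R_m) = 0.01826 / 0.01985 = 0.9199
E(R_Eskola) = R_f + β × MRP = 1.7490% + 0.9199 × 8.8989% = 9.94%

9.94%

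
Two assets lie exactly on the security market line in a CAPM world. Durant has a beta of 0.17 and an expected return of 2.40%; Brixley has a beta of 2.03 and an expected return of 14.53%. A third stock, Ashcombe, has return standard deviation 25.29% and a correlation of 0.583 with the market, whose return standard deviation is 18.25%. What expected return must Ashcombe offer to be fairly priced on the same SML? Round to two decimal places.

6.56%

MRP = (14.53% − 2.40%) / (2.03 − 0.17) = 6.5215%
R_f = 2.40% − 0.17 × 6.5215% = 1.2913%
β_Ashcombe = ρ·σ_i/σ_m = 0.583 × 25.29 / 18.25 = 0.8079
E(R_Ashcombe) = R_f + β × MRP = 1.2913% + 0.8079 × 6.5215% = 6.56%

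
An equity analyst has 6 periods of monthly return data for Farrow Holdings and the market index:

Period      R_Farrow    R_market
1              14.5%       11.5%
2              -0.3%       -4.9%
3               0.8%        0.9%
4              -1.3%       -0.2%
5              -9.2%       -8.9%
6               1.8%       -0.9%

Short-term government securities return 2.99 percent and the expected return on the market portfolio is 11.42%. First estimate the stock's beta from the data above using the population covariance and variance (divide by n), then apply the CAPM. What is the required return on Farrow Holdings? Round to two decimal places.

11.99%

Mean R_i = (14.5 − 0.3 + 0.8 − 1.3 − 9.2 + 1.8) / 6 = 1.0500%
Mean R_m = (11.5 − 4.9 + 0.9 − 0.2 − 8.9 − 0.9) / 6 = -0.4167%
Σ(R_i − R̄_i)(R_m − R̄_m) = 252.0850  ⇒  Cov = 252.0850 / 6 = 42.0142
Σ(R_m − R̄_m)² = 236.0883  ⇒  Var(R_m) = 236.0883 / 6 = 39.3481
β = Cov / Var(R_m) = 42.0142 / 39.3481 = 1.0678
MRP = 11.42% − 2.99% = 8.43%
E(R) = R_f + β × MRP = 2.99% + 1.0678 × 8.43% = 11.99%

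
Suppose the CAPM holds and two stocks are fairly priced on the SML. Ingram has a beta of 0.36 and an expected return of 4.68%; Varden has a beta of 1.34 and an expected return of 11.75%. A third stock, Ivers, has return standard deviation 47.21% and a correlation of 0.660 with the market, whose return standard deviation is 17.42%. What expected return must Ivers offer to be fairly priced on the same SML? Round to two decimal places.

MRP = (11.75% − 4.68%) / (1.34 − 0.36) = 7.2143%
R_f = 4.68% − 0.36 × 7.2143% = 2.0829%
β_Ivers = ρ·σ_i/σ_m = 0.660 × 47.21 / 17.42 = 1.7887
E(R_Ivers) = R_f + β × MRP = 2.0829% + 1.7887 × 7.2143% = 14.99%

14.99%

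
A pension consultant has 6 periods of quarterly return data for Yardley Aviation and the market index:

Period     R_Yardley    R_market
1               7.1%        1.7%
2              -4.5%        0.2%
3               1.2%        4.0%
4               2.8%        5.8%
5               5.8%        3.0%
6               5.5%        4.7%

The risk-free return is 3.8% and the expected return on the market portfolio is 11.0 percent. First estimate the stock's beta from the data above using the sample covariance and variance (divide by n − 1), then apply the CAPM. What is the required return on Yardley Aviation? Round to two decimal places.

Mean R_i = (7.1 − 4.5 + 1.2 + 2.8 + 5.8 + 5.5) / 6 = 2.9833%
Mean R_m = (1.7 + 0.2 + 4.0 + 5.8 + 3.0 + 4.7) / 6 = 3.2333%
Σ(R_i − R̄_i)(R_m − R̄_m) = 17.5833  ⇒  Cov = 17.5833 / 5 = 3.5167
Σ(R_m − R̄_m)² = 20.9333  ⇒  Var(R_m) = 20.9333 / 5 = 4.1867
β = Cov / Var(R_m) = 3.5167 / 4.1867 = 0.8400
MRP = 11.0% − 3.8% = 7.20%
E(R) = R_f + β × MRP = 3.8% + 0.8400 × 7.2% = 9.85%

9.85%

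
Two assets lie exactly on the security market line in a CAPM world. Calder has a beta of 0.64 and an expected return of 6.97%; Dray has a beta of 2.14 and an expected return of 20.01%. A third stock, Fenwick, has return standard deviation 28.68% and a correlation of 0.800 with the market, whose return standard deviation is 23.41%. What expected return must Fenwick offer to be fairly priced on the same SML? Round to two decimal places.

9.93%

MRP = (20.01% − 6.97%) / (2.14 − 0.64) = 8.6933%
R_f = 6.97% − 0.64 × 8.6933% = 1.4063%
β_Fenwick = ρ·σ_i/σ_m = 0.800 × 28.68 / 23.41 = 0.9801
E(R_Fenwick) = R_f + β × MRP = 1.4063% + 0.9801 × 8.6933% = 9.93%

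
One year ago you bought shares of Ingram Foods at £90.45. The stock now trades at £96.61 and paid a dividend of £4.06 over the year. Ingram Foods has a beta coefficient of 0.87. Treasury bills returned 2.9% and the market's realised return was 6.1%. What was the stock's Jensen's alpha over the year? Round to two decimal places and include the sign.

+5.62%

Realised HPR = (P1 + D1 − P0) / P0 = (96.61 + 4.06 − 90.45) / 90.45 = 10.22 / 90.45 = 11.2991%
MRP = 6.1% − 2.9% = 3.20%
CAPM required = R_f + β·MRP = 2.9% + 0.87 × 3.2% = 5.6840%
α = realised − required = 11.2991% − 5.6840% = +5.62%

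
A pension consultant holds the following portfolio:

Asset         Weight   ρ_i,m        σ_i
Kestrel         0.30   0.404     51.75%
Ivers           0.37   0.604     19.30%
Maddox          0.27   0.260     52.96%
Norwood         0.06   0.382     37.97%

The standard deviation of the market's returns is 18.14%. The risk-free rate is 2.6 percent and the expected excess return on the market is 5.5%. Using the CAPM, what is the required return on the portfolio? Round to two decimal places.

7.20%

β_Kestrel = 0.404 × 51.75% / 18.14% = 1.1525
β_Ivers = 0.604 × 19.30% / 18.14% = 0.6426
β_Maddox = 0.260 × 52.96% / 18.14% = 0.7591
β_Norwood = 0.382 × 37.97% / 18.14% = 0.7996
β_P = Σ w_i β_i = 0.30×1.1525 + 0.37×0.6426 + 0.27×0.7591 + 0.06×0.7996 = 0.8364
E(R_P) = R_f + β_P × MRP = 2.6% + 0.8364 × 5.5% = 7.20%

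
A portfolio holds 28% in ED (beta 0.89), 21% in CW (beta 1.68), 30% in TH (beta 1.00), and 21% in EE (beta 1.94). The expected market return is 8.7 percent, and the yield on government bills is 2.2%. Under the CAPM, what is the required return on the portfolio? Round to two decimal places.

10.71%

β_P = Σ w_i β_i = 0.28×0.89 + 0.21×1.68 + 0.30×1.00 + 0.21×1.94 = 1.3094
MRP = 8.7% − 2.2% = 6.50%
E(R_P) = R_f + β_P × MRP = 2.2% + 1.3094 × 6.5% = 10.71%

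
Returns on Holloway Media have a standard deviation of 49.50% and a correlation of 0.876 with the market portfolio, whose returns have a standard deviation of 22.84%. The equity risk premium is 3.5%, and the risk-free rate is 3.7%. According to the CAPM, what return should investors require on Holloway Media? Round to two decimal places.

β = ρ × σ_i / σ_m = 0.876 × 49.50% / 22.84% = 1.8985
E(R) = 3.7% + 1.8985 × 3.5% = 10.34%

10.34%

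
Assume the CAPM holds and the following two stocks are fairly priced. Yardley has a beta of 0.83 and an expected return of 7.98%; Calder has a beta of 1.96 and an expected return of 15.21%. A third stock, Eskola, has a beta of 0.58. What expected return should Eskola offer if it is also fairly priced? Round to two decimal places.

MRP (SML slope) = (15.21% − 7.98%) / (1.96 − 0.83) = 7.23% / 1.13 = 6.3982%
R_f (intercept) = 7.98% − 0.83 × 6.3982% = 2.6695%
E(R_Eskola) = R_f + β × MRP = 2.6695% + 0.58 × 6.3982% = 6.38%

6.38%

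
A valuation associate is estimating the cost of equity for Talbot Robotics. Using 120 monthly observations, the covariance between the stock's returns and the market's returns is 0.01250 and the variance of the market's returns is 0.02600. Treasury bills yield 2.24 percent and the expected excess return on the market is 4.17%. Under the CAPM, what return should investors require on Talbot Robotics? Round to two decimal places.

β = Cov(R_i, R_m) / Var(R_m) = 0.01250 / 0.02600 = 0.4808
E(R) = R_f + β × MRP = 2.24% + 0.4808 × 4.17% = 4.24%

4.24%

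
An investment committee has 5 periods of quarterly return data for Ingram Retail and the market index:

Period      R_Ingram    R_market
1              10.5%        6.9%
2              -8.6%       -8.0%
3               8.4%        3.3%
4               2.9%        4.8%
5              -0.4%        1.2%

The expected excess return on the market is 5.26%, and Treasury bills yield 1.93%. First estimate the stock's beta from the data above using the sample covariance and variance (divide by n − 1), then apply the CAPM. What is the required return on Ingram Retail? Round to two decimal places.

8.29%

Mean R_i = (10.5 − 8.6 + 8.4 + 2.9 − 0.4) / 5 = 2.5600%
Mean R_m = (6.9 − 8.0 + 3.3 + 4.8 + 1.2) / 5 = 1.6400%
Σ(R_i − R̄_i)(R_m − R̄_m) = 161.4180  ⇒  Cov = 161.4180 / 4 = 40.3545
Σ(R_m − R̄_m)² = 133.5320  ⇒  Var(R_m) = 133.5320 / 4 = 33.3830
β = Cov / Var(R_m) = 40.3545 / 33.3830 = 1.2088
E(R) = R_f + β × MRP = 1.93% + 1.2088 × 5.26% = 8.29%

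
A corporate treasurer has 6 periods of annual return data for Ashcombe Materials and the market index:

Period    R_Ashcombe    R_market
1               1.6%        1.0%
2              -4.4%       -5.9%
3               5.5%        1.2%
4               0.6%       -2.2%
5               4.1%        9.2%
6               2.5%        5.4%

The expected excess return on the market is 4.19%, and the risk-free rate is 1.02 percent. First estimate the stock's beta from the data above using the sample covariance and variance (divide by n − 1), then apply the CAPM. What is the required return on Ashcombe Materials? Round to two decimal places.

Mean R_i = (1.6 − 4.4 + 5.5 + 0.6 + 4.1 + 2.5) / 6 = 1.6500%
Mean R_m = (1.0 − 5.9 + 1.2 − 2.2 + 9.2 + 5.4) / 6 = 1.4500%
Σ(R_i − R̄_i)(R_m − R̄_m) = 69.7050  ⇒  Cov = 69.7050 / 5 = 13.9410
Σ(R_m − R̄_m)² = 143.2750  ⇒  Var(R_m) = 143.2750 / 5 = 28.6550
β = Cov / Var(R_m) = 13.9410 / 28.6550 = 0.4865
E(R) = R_f + β × MRP = 1.02% + 0.4865 × 4.19% = 3.06%

3.06%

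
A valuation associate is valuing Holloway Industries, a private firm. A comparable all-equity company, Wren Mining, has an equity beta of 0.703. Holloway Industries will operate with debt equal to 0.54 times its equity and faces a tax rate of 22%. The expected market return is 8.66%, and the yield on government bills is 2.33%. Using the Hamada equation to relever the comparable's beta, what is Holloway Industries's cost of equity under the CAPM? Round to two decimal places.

β_L = β_U × [1 + (1 − t)(D/E)] = 0.703 × [1 + (1 − 0.22) × 0.54]
    = 0.703 × [1 + 0.78 × 0.54] = 0.703 × 1.4212 = 0.9991
MRP = 8.66% − 2.33% = 6.33%
E(R) = R_f + β_L × MRP = 2.33% + 0.9991 × 6.33% = 8.65%

8.65%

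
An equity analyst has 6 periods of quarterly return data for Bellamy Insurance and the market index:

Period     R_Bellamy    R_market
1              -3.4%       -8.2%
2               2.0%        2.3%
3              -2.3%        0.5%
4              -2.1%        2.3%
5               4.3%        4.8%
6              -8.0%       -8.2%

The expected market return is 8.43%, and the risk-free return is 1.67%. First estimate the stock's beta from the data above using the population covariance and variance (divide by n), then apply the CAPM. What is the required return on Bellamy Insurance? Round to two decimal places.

5.96%

Mean R_i = (-3.4 + 2.0 − 2.3 − 2.1 + 4.3 − 8.0) / 6 = -1.5833%
Mean R_m = (-8.2 + 2.3 + 0.5 + 2.3 + 4.8 − 8.2) / 6 = -1.0833%
Σ(R_i − R̄_i)(R_m − R̄_m) = 102.4483  ⇒  Cov = 102.4483 / 6 = 17.0747
Σ(R_m − R̄_m)² = 161.3083  ⇒  Var(R_m) = 161.3083 / 6 = 26.8847
β = Cov / Var(R_m) = 17.0747 / 26.8847 = 0.6351
MRP = 8.43% − 1.67% = 6.76%
E(R) = R_f + β × MRP = 1.67% + 0.6351 × 6.76% = 5.96%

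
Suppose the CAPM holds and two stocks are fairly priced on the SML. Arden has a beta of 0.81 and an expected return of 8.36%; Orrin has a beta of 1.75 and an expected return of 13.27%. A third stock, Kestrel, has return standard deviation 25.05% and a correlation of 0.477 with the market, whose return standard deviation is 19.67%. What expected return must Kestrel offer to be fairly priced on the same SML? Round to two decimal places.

MRP = (13.27% − 8.36%) / (1.75 − 0.81) = 5.2234%
R_f = 8.36% − 0.81 × 5.2234% = 4.1290%
β_Kestrel = ρ·σ_i/σ_m = 0.477 × 25.05 / 19.67 = 0.6075
E(R_Kestrel) = R_f + β × MRP = 4.1290% + 0.6075 × 5.2234% = 7.30%

7.30%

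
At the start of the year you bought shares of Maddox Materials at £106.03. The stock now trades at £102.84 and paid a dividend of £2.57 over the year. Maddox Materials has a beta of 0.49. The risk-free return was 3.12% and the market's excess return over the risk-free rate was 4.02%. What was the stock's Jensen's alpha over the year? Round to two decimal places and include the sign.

Realised HPR = (P1 + D1 − P0) / P0 = (102.84 + 2.57 − 106.03) / 106.03 = -0.62 / 106.03 = -0.5847%
CAPM required = R_f + β·MRP = 3.12% + 0.49 × 4.02% = 5.0898%
α = realised − required = -0.5847% − 5.0898% = -5.67%

-5.67%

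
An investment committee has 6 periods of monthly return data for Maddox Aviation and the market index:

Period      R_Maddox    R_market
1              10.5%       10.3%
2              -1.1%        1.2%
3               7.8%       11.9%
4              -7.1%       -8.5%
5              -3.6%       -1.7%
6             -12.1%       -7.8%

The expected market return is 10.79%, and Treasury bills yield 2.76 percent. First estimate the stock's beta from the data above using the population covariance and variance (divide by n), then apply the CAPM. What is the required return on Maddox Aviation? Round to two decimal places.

10.48%

Mean R_i = (10.5 − 1.1 + 7.8 − 7.1 − 3.6 − 12.1) / 6 = -0.9333%
Mean R_m = (10.3 + 1.2 + 11.9 − 8.5 − 1.7 − 7.8) / 6 = 0.9000%
Σ(R_i − R̄_i)(R_m − R̄_m) = 365.5400  ⇒  Cov = 365.5400 / 6 = 60.9233
Σ(R_m − R̄_m)² = 380.2600  ⇒  Var(R_m) = 380.2600 / 6 = 63.3767
β = Cov / Var(R_m) = 60.9233 / 63.3767 = 0.9613
MRP = 10.79% − 2.76% = 8.03%
E(R) = R_f + β × MRP = 2.76% + 0.9613 × 8.03% = 10.48%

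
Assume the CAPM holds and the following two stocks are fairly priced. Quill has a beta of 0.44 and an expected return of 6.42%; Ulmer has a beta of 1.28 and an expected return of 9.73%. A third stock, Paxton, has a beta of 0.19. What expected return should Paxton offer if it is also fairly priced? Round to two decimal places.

MRP (SML slope) = (9.73% − 6.42%) / (1.28 − 0.44) = 3.31% / 0.84 = 3.9405%
R_f (intercept) = 6.42% − 0.44 × 3.9405% = 4.6862%
E(R_Paxton) = R_f + β × MRP = 4.6862% + 0.19 × 3.9405% = 5.43%

5.43%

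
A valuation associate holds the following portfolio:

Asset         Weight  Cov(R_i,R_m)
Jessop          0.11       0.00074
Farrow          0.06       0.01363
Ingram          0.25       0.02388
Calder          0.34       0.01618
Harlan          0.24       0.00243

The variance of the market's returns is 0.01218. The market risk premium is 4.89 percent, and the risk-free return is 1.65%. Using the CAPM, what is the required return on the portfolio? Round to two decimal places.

β_Jessop = 0.00074 / 0.01218 = 0.0608
β_Farrow = 0.01363 / 0.01218 = 1.1190
β_Ingram = 0.02388 / 0.01218 = 1.9606
β_Calder = 0.01618 / 0.01218 = 1.3284
β_Harlan = 0.00243 / 0.01218 = 0.1995
β_P = Σ w_i β_i = 0.11×0.0608 + 0.06×1.1190 + 0.25×1.9606 + 0.34×1.3284 + 0.24×0.1995 = 1.0635
E(R_P) = R_f + β_P × MRP = 1.65% + 1.0635 × 4.89% = 6.85%

6.85%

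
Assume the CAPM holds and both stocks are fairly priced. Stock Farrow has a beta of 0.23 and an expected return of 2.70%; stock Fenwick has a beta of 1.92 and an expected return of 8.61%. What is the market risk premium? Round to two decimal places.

3.50%

Both satisfy E(R) = R_f + β·MRP, so the slope of the SML is
MRP = (8.61% − 2.70%) / (1.92 − 0.23) = 5.91% / 1.69 = 3.4970%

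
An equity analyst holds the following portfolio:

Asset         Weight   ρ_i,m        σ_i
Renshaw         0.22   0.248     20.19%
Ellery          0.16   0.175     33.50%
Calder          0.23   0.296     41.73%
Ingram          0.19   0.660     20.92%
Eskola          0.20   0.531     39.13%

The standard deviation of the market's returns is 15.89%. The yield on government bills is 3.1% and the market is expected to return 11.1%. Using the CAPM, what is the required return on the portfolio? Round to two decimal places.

8.97%

β_Renshaw = 0.248 × 20.19% / 15.89% = 0.3151
β_Ellery = 0.175 × 33.50% / 15.89% = 0.3689
β_Calder = 0.296 × 41.73% / 15.89% = 0.7773
β_Ingram = 0.660 × 20.92% / 15.89% = 0.8689
β_Eskola = 0.531 × 39.13% / 15.89% = 1.3076
β_P = Σ w_i β_i = 0.22×0.3151 + 0.16×0.3689 + 0.23×0.7773 + 0.19×0.8689 + 0.20×1.3076 = 0.7337
MRP = 11.1% − 3.1% = 8.00%
E(R_P) = R_f + β_P × MRP = 3.1% + 0.7337 × 8.0% = 8.97%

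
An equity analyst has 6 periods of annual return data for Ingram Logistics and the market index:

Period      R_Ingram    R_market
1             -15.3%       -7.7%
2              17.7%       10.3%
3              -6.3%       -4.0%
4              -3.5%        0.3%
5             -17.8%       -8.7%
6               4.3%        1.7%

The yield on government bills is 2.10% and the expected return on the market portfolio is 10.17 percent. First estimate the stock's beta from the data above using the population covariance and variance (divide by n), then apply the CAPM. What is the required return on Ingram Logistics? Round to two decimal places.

16.94%

Mean R_i = (-15.3 + 17.7 − 6.3 − 3.5 − 17.8 + 4.3) / 6 = -3.4833%
Mean R_m = (-7.7 + 10.3 − 4.0 + 0.3 − 8.7 + 1.7) / 6 = -1.3500%
Σ(R_i − R̄_i)(R_m − R̄_m) = 458.2250  ⇒  Cov = 458.2250 / 6 = 76.3708
Σ(R_m − R̄_m)² = 249.1150  ⇒  Var(R_m) = 249.1150 / 6 = 41.5192
β = Cov / Var(R_m) = 76.3708 / 41.5192 = 1.8394
MRP = 10.17% − 2.10% = 8.07%
E(R) = R_f + β × MRP = 2.10% + 1.8394 × 8.07% = 16.94%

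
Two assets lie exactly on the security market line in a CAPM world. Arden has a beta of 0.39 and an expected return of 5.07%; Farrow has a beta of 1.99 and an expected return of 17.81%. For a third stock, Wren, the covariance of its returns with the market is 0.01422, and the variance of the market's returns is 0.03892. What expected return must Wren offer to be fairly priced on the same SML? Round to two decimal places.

4.87%

MRP = (17.81% − 5.07%) / (1.99 − 0.39) = 7.9625%
R_f = 5.07% − 0.39 × 7.9625% = 1.9646%
β_Wren = Cov / Var(R_m) = 0.01422 / 0.03892 = 0.3654
E(R_Wren) = R_f + β × MRP = 1.9646% + 0.3654 × 7.9625% = 4.87%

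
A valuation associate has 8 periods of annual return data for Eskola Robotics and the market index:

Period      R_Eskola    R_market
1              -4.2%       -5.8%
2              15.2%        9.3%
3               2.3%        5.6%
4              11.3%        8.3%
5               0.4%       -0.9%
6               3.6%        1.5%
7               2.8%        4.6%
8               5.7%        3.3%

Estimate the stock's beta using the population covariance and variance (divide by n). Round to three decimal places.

Mean R_i = (-4.2 + 15.2 + 2.3 + 11.3 + 0.4 + 3.6 + 2.8 + 5.7) / 8 = 4.6375%
Mean R_m = (-5.8 + 9.3 + 5.6 + 8.3 − 0.9 + 1.5 + 4.6 + 3.3) / 8 = 3.2375%
Σ(R_i − R̄_i)(R_m − R̄_m) = 189.0088  ⇒  Cov = 189.0088 / 8 = 23.6261
Σ(R_m − R̄_m)² = 171.6388  ⇒  Var(R_m) = 171.6388 / 8 = 21.4549
β = Cov / Var(R_m) = 23.6261 / 21.4549 = 1.1012

1.101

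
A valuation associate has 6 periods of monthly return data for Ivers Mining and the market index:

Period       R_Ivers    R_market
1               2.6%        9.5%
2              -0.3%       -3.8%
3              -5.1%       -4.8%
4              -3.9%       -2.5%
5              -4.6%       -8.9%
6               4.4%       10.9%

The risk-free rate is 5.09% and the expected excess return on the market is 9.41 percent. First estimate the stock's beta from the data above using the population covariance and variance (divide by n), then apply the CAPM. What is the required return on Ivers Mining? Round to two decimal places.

Mean R_i = (2.6 − 0.3 − 5.1 − 3.9 − 4.6 + 4.4) / 6 = -1.1500%
Mean R_m = (9.5 − 3.8 − 4.8 − 2.5 − 8.9 + 10.9) / 6 = 0.0667%
Σ(R_i − R̄_i)(R_m − R̄_m) = 149.4300  ⇒  Cov = 149.4300 / 6 = 24.9050
Σ(R_m − R̄_m)² = 331.9733  ⇒  Var(R_m) = 331.9733 / 6 = 55.3289
β = Cov / Var(R_m) = 24.9050 / 55.3289 = 0.4501
E(R) = R_f + β × MRP = 5.09% + 0.4501 × 9.41% = 9.33%

9.33%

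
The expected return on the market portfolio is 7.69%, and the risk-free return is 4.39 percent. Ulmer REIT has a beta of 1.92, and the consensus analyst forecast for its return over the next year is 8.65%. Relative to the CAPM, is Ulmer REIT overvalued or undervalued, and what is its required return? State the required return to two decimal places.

MRP = 7.69% − 4.39% = 3.30%
Required return = R_f + β·MRP = 4.39% + 1.92 × 3.30% = 10.73%
Forecast 8.65% < required 10.73% → the stock plots below the SML → overvalued.

Overvalued; required return 10.73%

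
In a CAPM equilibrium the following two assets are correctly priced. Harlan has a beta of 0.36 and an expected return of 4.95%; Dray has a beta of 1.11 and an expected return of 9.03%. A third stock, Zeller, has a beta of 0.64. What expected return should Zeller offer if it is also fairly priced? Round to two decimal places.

6.47%

MRP (SML slope) = (9.03% − 4.95%) / (1.11 − 0.36) = 4.08% / 0.75 = 5.4400%
R_f (intercept) = 4.95% − 0.36 × 5.4400% = 2.9916%
E(R_Zeller) = R_f + β × MRP = 2.9916% + 0.64 × 5.4400% = 6.47%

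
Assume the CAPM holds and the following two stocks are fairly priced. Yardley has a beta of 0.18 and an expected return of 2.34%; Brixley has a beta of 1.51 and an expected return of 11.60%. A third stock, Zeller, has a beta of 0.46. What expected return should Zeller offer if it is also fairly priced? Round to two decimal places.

MRP (SML slope) = (11.60% − 2.34%) / (1.51 − 0.18) = 9.26% / 1.33 = 6.9624%
R_f (intercept) = 2.34% − 0.18 × 6.9624% = 1.0868%
E(R_Zeller) = R_f + β × MRP = 1.0868% + 0.46 × 6.9624% = 4.29%

4.29%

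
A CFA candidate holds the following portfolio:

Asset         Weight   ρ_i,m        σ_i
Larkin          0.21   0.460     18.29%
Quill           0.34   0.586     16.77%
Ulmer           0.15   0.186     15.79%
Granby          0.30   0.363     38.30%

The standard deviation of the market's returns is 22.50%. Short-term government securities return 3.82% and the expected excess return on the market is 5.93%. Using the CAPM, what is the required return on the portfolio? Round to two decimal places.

6.38%

β_Larkin = 0.460 × 18.29% / 22.50% = 0.3739
β_Quill = 0.586 × 16.77% / 22.50% = 0.4368
β_Ulmer = 0.186 × 15.79% / 22.50% = 0.1305
β_Granby = 0.363 × 38.30% / 22.50% = 0.6179
β_P = Σ w_i β_i = 0.21×0.3739 + 0.34×0.4368 + 0.15×0.1305 + 0.30×0.6179 = 0.4320
E(R_P) = R_f + β_P × MRP = 3.82% + 0.4320 × 5.93% = 6.38%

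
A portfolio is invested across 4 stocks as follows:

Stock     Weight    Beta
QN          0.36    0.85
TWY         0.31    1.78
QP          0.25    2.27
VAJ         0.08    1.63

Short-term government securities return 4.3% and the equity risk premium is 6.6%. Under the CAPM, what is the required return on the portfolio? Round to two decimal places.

β_P = Σ w_i β_i = 0.36×0.85 + 0.31×1.78 + 0.25×2.27 + 0.08×1.63 = 1.5557
E(R_P) = R_f + β_P × MRP = 4.3% + 1.5557 × 6.6% = 14.57%

14.57%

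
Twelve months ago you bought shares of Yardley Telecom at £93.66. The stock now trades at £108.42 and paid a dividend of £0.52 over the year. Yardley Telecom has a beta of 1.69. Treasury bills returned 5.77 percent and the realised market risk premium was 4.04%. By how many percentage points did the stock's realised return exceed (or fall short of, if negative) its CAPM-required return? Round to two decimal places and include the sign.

Realised HPR = (P1 + D1 − P0) / P0 = (108.42 + 0.52 − 93.66) / 93.66 = 15.28 / 93.66 = 16.3143%
CAPM required = R_f + β·MRP = 5.77% + 1.69 × 4.04% = 12.5976%
α = realised − required = 16.3143% − 12.5976% = +3.72%

+3.72%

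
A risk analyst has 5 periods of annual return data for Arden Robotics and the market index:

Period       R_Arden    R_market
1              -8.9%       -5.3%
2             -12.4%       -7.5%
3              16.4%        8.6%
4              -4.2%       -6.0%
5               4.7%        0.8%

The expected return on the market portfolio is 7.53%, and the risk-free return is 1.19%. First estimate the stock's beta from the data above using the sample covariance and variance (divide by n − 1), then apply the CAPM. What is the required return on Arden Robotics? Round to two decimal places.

11.99%

Mean R_i = (-8.9 − 12.4 + 16.4 − 4.2 + 4.7) / 5 = -0.8800%
Mean R_m = (-5.3 − 7.5 + 8.6 − 6.0 + 0.8) / 5 = -1.8800%
Σ(R_i − R̄_i)(R_m − R̄_m) = 301.8980  ⇒  Cov = 301.8980 / 4 = 75.4745
Σ(R_m − R̄_m)² = 177.2680  ⇒  Var(R_m) = 177.2680 / 4 = 44.3170
β = Cov / Var(R_m) = 75.4745 / 44.3170 = 1.7031
MRP = 7.53% − 1.19% = 6.34%
E(R) = R_f + β × MRP = 1.19% + 1.7031 × 6.34% = 11.99%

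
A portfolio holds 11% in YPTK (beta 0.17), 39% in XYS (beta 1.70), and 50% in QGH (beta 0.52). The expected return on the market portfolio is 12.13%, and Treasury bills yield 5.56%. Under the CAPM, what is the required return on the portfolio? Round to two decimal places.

β_P = Σ w_i β_i = 0.11×0.17 + 0.39×1.70 + 0.50×0.52 = 0.9417
MRP = 12.13% − 5.56% = 6.57%
E(R_P) = R_f + β_P × MRP = 5.56% + 0.9417 × 6.57% = 11.75%

11.75%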